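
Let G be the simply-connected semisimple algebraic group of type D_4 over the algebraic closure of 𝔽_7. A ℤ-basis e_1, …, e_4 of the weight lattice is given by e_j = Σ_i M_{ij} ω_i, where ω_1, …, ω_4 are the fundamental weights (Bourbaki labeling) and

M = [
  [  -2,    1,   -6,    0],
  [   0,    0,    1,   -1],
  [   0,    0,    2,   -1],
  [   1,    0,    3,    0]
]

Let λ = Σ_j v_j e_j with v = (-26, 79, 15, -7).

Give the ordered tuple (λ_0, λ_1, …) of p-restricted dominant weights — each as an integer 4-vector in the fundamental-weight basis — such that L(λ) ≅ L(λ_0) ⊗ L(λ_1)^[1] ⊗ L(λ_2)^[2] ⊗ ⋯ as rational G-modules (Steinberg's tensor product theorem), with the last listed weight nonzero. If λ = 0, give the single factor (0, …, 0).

((6, 1, 2, 5), (5, 3, 5, 2))

Converting to the ω-basis (c_i = row i of M dotted with v = (-26, 79, 15, -7)):
  c_1 = (-2)·(-26) + 1·79 + (-6)·(15) + (0)·(-7) = 41
  c_2 = (0)·(-26) + 0·79 + 1·15 + (-1)·(-7) = 22
  c_3 = (0)·(-26) + 0·79 + 2·15 + (-1)·(-7) = 37
  c_4 = (1)·(-26) + 0·79 + 3·15 + (0)·(-7) = 19
Expand coordinatewise in base 7:
  c_1 = 41 = 6·7^0 + 5·7^1
  c_2 = 22 = 1·7^0 + 3·7^1
  c_3 = 37 = 2·7^0 + 5·7^1
  c_4 = 19 = 5·7^0 + 2·7^1
Factor λ_0 = (6, 1, 2, 5)
Factor λ_1 = (5, 3, 5, 2)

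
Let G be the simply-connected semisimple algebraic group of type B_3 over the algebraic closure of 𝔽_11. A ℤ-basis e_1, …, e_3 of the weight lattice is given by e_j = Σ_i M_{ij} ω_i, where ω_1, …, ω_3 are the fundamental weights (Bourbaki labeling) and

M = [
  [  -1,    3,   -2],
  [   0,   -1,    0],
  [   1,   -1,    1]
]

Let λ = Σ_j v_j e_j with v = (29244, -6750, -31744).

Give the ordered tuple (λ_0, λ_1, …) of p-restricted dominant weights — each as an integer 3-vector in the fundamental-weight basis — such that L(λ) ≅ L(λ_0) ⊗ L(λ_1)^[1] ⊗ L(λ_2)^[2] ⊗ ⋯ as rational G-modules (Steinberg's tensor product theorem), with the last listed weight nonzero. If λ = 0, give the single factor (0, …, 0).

Change of basis e → ω: c = M·v where v = (29244, -6750, -31744):
  c_1 = (-1)·(29244) + (3)·(-6750) + (-2)·(-31744) = 13994
  c_2 = 0·29244 + (-1)·(-6750) + (0)·(-31744) = 6750
  c_3 = 1·29244 + (-1)·(-6750) + (1)·(-31744) = 4250
Expand coordinatewise in base 11:
  c_1 = 13994 = 2·11^0 + 7·11^1 + 5·11^2 + 10·11^3
  c_2 = 6750 = 7·11^0 + 8·11^1 + 0·11^2 + 5·11^3
  c_3 = 4250 = 4·11^0 + 1·11^1 + 2·11^2 + 3·11^3
p-restricted factor λ_0 = (2, 7, 4)
p-restricted factor λ_1 = (7, 8, 1)
p-restricted factor λ_2 = (5, 0, 2)
p-restricted factor λ_3 = (10, 5, 3)

((2, 7, 4), (7, 8, 1), (5, 0, 2), (10, 5, 3))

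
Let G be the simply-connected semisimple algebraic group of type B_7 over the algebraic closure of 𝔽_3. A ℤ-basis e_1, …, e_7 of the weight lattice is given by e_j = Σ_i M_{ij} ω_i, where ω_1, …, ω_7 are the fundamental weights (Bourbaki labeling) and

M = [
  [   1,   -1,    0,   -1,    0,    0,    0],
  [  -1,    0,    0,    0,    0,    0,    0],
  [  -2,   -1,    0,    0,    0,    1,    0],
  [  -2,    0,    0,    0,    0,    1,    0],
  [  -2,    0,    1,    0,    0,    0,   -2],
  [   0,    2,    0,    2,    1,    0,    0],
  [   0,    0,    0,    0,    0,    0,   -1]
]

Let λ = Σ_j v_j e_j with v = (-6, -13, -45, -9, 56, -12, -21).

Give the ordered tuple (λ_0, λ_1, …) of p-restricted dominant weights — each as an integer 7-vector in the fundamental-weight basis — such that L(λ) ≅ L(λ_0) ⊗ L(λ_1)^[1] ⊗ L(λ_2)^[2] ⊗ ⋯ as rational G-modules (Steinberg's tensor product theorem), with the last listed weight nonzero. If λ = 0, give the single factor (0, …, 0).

In the fundamental-weight basis, λ has coordinates c = M·v (v = (-6, -13, -45, -9, 56, -12, -21)):
  c_1 = (1)·(-6) + (-1)·(-13) + (0)·(-45) + (-1)·(-9) + 0·56 + (0)·(-12) + (0)·(-21) = 16
  c_2 = (-1)·(-6) + (0)·(-13) + (0)·(-45) + (0)·(-9) + 0·56 + (0)·(-12) + (0)·(-21) = 6
  c_3 = (-2)·(-6) + (-1)·(-13) + (0)·(-45) + (0)·(-9) + 0·56 + (1)·(-12) + (0)·(-21) = 13
  c_4 = (-2)·(-6) + (0)·(-13) + (0)·(-45) + (0)·(-9) + 0·56 + (1)·(-12) + (0)·(-21) = 0
  c_5 = (-2)·(-6) + (0)·(-13) + (1)·(-45) + (0)·(-9) + 0·56 + (0)·(-12) + (-2)·(-21) = 9
  c_6 = (0)·(-6) + (2)·(-13) + (0)·(-45) + (2)·(-9) + 1·56 + (0)·(-12) + (0)·(-21) = 12
  c_7 = (0)·(-6) + (0)·(-13) + (0)·(-45) + (0)·(-9) + 0·56 + (0)·(-12) + (-1)·(-21) = 21
Expand coordinatewise in base 3:
  c_1 = 16 = 1·3^0 + 2·3^1 + 1·3^2
  c_2 = 6 = 0·3^0 + 2·3^1
  c_3 = 13 = 1·3^0 + 1·3^1 + 1·3^2
  c_4 = 0
  c_5 = 9 = 0·3^0 + 0·3^1 + 1·3^2
  c_6 = 12 = 0·3^0 + 1·3^1 + 1·3^2
  c_7 = 21 = 0·3^0 + 1·3^1 + 2·3^2
Factor λ_0 = (1, 0, 1, 0, 0, 0, 0)
Factor λ_1 = (2, 2, 1, 0, 0, 1, 1)
Factor λ_2 = (1, 0, 1, 0, 1, 1, 2)

((1, 0, 1, 0, 0, 0, 0), (2, 2, 1, 0, 0, 1, 1), (1, 0, 1, 0, 1, 1, 2))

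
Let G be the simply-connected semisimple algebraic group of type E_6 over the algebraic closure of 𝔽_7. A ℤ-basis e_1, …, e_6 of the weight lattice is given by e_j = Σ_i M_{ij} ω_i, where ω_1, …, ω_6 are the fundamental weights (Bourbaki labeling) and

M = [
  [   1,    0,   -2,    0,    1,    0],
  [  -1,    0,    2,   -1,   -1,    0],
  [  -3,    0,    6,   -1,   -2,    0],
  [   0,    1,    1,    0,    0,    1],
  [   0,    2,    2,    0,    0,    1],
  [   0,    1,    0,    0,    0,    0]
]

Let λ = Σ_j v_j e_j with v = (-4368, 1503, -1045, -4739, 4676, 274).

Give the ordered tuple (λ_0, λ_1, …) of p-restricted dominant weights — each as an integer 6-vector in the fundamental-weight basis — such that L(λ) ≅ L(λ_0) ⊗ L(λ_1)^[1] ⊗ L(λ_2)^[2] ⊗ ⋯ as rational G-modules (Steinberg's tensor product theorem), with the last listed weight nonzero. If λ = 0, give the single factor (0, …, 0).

((4, 3, 2, 4, 0, 5), (6, 5, 2, 6, 2, 4), (6, 5, 3, 0, 3, 2), (6, 6, 6, 2, 3, 4))

Converting to the ω-basis (c_i = row i of M dotted with v = (-4368, 1503, -1045, -4739, 4676, 274)):
  c_1 = (1)·(-4368) + 0·1503 + (-2)·(-1045) + (0)·(-4739) + 1·4676 + 0·274 = 2398
  c_2 = (-1)·(-4368) + 0·1503 + (2)·(-1045) + (-1)·(-4739) + (-1)·(4676) + 0·274 = 2341
  c_3 = (-3)·(-4368) + 0·1503 + (6)·(-1045) + (-1)·(-4739) + (-2)·(4676) + 0·274 = 2221
  c_4 = (0)·(-4368) + 1·1503 + (1)·(-1045) + (0)·(-4739) + 0·4676 + 1·274 = 732
  c_5 = (0)·(-4368) + 2·1503 + (2)·(-1045) + (0)·(-4739) + 0·4676 + 1·274 = 1190
  c_6 = (0)·(-4368) + 1·1503 + (0)·(-1045) + (0)·(-4739) + 0·4676 + 0·274 = 1503
p = 7; digits c_i = Σ_j d_{ij}·7^j, 0 ≤ d_{ij} < 7:
  c_1 = 2398 = 4·7^0 + 6·7^1 + 6·7^2 + 6·7^3
  c_2 = 2341 = 3·7^0 + 5·7^1 + 5·7^2 + 6·7^3
  c_3 = 2221 = 2·7^0 + 2·7^1 + 3·7^2 + 6·7^3
  c_4 = 732 = 4·7^0 + 6·7^1 + 0·7^2 + 2·7^3
  c_5 = 1190 = 0·7^0 + 2·7^1 + 3·7^2 + 3·7^3
  c_6 = 1503 = 5·7^0 + 4·7^1 + 2·7^2 + 4·7^3
Factor λ_0 = (4, 3, 2, 4, 0, 5)
Factor λ_1 = (6, 5, 2, 6, 2, 4)
Factor λ_2 = (6, 5, 3, 0, 3, 2)
Factor λ_3 = (6, 6, 6, 2, 3, 4)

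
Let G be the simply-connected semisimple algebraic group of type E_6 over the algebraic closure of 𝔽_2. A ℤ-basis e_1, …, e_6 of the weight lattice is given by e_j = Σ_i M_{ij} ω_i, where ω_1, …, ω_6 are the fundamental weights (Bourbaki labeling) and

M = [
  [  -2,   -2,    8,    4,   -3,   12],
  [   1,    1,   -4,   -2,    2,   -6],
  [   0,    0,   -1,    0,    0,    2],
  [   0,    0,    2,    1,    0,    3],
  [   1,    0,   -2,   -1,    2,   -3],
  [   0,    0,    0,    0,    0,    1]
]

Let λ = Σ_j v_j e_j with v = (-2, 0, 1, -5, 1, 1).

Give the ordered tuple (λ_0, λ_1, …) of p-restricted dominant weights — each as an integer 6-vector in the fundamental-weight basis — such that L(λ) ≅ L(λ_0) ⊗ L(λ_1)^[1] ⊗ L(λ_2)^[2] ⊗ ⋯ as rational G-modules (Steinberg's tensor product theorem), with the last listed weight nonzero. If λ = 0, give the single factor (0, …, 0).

((1, 0, 1, 0, 0, 1),)

Change of basis e → ω: c = M·v where v = (-2, 0, 1, -5, 1, 1):
  c_1 = (-2)·(-2) + (-2)·(0) + 8·1 + (4)·(-5) + (-3)·(1) + 12·1 = 1
  c_2 = (1)·(-2) + 1·0 + (-4)·(1) + (-2)·(-5) + 2·1 + (-6)·(1) = 0
  c_3 = (0)·(-2) + 0·0 + (-1)·(1) + (0)·(-5) + 0·1 + 2·1 = 1
  c_4 = (0)·(-2) + 0·0 + 2·1 + (1)·(-5) + 0·1 + 3·1 = 0
  c_5 = (1)·(-2) + 0·0 + (-2)·(1) + (-1)·(-5) + 2·1 + (-3)·(1) = 0
  c_6 = (0)·(-2) + 0·0 + 0·1 + (0)·(-5) + 0·1 + 1·1 = 1
p = 2; digits c_i = Σ_j d_{ij}·2^j, 0 ≤ d_{ij} < 2:
  c_1 = 1 = 1·2^0
  c_2 = 0
  c_3 = 1 = 1·2^0
  c_4 = 0
  c_5 = 0
  c_6 = 1 = 1·2^0
Factor λ_0 = (1, 0, 1, 0, 0, 1)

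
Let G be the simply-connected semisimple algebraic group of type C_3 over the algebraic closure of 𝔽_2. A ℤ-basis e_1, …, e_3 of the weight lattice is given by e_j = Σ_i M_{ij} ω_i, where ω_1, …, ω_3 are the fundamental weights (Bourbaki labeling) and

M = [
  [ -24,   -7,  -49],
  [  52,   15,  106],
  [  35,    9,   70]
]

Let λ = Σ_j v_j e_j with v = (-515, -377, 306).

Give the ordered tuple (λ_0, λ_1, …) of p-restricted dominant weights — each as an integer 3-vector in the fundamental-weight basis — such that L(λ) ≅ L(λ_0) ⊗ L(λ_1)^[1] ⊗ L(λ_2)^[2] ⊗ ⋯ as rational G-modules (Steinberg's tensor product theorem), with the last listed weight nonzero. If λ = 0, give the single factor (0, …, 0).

((1, 1, 0), (0, 0, 1), (1, 0, 0))

ω-coordinates c = M·v, v = (-515, -377, 306):
  c_1 = (-24)·(-515) + (-7)·(-377) + (-49)·(306) = 5
  c_2 = (52)·(-515) + (15)·(-377) + (106)·(306) = 1
  c_3 = (35)·(-515) + (9)·(-377) + (70)·(306) = 2
Expand coordinatewise in base 2:
  c_1 = 5 = 1·2^0 + 0·2^1 + 1·2^2
  c_2 = 1 = 1·2^0
  c_3 = 2 = 0·2^0 + 1·2^1
λ_0 = (1, 1, 0)
λ_1 = (0, 0, 1)
λ_2 = (1, 0, 0)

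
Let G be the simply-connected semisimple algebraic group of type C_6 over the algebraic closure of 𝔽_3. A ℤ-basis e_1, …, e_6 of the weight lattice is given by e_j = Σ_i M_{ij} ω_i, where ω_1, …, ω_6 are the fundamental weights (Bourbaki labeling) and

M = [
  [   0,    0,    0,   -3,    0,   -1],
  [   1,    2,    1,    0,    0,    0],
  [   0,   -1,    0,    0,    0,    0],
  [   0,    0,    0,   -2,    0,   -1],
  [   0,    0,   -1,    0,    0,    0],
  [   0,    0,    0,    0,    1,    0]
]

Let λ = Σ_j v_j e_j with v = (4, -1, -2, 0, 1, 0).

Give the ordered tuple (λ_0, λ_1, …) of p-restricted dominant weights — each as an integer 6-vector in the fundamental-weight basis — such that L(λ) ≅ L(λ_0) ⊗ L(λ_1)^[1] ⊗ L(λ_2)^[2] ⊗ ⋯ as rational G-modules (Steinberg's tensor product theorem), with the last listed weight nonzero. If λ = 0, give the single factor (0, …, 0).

((0, 0, 1, 0, 2, 1),)

In the fundamental-weight basis, λ has coordinates c = M·v (v = (4, -1, -2, 0, 1, 0)):
  c_1 = 0·4 + (0)·(-1) + (0)·(-2) + (-3)·(0) + 0·1 + (-1)·(0) = 0
  c_2 = 1·4 + (2)·(-1) + (1)·(-2) + 0·0 + 0·1 + 0·0 = 0
  c_3 = 0·4 + (-1)·(-1) + (0)·(-2) + 0·0 + 0·1 + 0·0 = 1
  c_4 = 0·4 + (0)·(-1) + (0)·(-2) + (-2)·(0) + 0·1 + (-1)·(0) = 0
  c_5 = 0·4 + (0)·(-1) + (-1)·(-2) + 0·0 + 0·1 + 0·0 = 2
  c_6 = 0·4 + (0)·(-1) + (0)·(-2) + 0·0 + 1·1 + 0·0 = 1
Writing each c_i in base p = 3:
  c_1 = 0
  c_2 = 0
  c_3 = 1 = 1·3^0
  c_4 = 0
  c_5 = 2 = 2·3^0
  c_6 = 1 = 1·3^0
p-restricted factor λ_0 = (0, 0, 1, 0, 2, 1)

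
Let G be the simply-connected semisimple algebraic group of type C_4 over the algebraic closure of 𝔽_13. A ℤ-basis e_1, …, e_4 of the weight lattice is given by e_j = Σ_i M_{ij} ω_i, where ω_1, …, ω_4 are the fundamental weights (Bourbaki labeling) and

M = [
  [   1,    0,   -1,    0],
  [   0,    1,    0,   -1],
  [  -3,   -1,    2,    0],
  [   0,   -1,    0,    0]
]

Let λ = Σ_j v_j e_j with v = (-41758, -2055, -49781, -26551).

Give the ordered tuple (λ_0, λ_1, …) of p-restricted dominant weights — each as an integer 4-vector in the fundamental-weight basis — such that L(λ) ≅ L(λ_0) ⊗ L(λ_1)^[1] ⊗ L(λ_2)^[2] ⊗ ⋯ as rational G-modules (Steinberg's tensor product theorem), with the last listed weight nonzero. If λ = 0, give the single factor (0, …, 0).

ω-coordinates c = M·v, v = (-41758, -2055, -49781, -26551):
  c_1 = (1)·(-41758) + (0)·(-2055) + (-1)·(-49781) + (0)·(-26551) = 8023
  c_2 = (0)·(-41758) + (1)·(-2055) + (0)·(-49781) + (-1)·(-26551) = 24496
  c_3 = (-3)·(-41758) + (-1)·(-2055) + (2)·(-49781) + (0)·(-26551) = 27767
  c_4 = (0)·(-41758) + (-1)·(-2055) + (0)·(-49781) + (0)·(-26551) = 2055
Expand coordinatewise in base 13:
  c_1 = 8023 = 2·13^0 + 6·13^1 + 8·13^2 + 3·13^3
  c_2 = 24496 = 4·13^0 + 12·13^1 + 1·13^2 + 11·13^3
  c_3 = 27767 = 12·13^0 + 3·13^1 + 8·13^2 + 12·13^3
  c_4 = 2055 = 1·13^0 + 2·13^1 + 12·13^2
λ_0 = (2, 4, 12, 1)
λ_1 = (6, 12, 3, 2)
λ_2 = (8, 1, 8, 12)
λ_3 = (3, 11, 12, 0)

((2, 4, 12, 1), (6, 12, 3, 2), (8, 1, 8, 12), (3, 11, 12, 0))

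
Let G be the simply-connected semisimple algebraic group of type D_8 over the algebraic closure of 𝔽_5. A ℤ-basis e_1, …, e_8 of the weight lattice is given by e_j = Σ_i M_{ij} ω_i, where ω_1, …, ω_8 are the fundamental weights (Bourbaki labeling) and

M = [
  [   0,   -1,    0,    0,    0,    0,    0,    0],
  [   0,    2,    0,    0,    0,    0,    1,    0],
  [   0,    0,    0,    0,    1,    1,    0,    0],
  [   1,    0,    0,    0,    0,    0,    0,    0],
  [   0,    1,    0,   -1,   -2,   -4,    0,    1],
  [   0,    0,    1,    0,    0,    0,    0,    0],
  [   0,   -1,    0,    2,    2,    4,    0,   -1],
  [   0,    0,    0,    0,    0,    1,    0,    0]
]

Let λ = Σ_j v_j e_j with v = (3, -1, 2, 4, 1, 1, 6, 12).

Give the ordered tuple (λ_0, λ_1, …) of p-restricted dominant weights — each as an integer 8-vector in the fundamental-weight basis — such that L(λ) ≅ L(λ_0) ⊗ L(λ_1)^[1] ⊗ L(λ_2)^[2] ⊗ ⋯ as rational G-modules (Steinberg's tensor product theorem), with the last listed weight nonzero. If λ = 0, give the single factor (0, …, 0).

((1, 4, 2, 3, 1, 2, 3, 1),)

Change of basis e → ω: c = M·v where v = (3, -1, 2, 4, 1, 1, 6, 12):
  c_1 = (0)·(3) + (-1)·(-1) + (0)·(2) + (0)·(4) + (0)·(1) + (0)·(1) + (0)·(6) + (0)·(12) = 1
  c_2 = (0)·(3) + (2)·(-1) + (0)·(2) + (0)·(4) + (0)·(1) + (0)·(1) + (1)·(6) + (0)·(12) = 4
  c_3 = (0)·(3) + (0)·(-1) + (0)·(2) + (0)·(4) + (1)·(1) + (1)·(1) + (0)·(6) + (0)·(12) = 2
  c_4 = (1)·(3) + (0)·(-1) + (0)·(2) + (0)·(4) + (0)·(1) + (0)·(1) + (0)·(6) + (0)·(12) = 3
  c_5 = (0)·(3) + (1)·(-1) + (0)·(2) + (-1)·(4) + (-2)·(1) + (-4)·(1) + (0)·(6) + (1)·(12) = 1
  c_6 = (0)·(3) + (0)·(-1) + (1)·(2) + (0)·(4) + (0)·(1) + (0)·(1) + (0)·(6) + (0)·(12) = 2
  c_7 = (0)·(3) + (-1)·(-1) + (0)·(2) + (2)·(4) + (2)·(1) + (4)·(1) + (0)·(6) + (-1)·(12) = 3
  c_8 = (0)·(3) + (0)·(-1) + (0)·(2) + (0)·(4) + (0)·(1) + (1)·(1) + (0)·(6) + (0)·(12) = 1
Expand coordinatewise in base 5:
  c_1 = 1 = 1·5^0
  c_2 = 4 = 4·5^0
  c_3 = 2 = 2·5^0
  c_4 = 3 = 3·5^0
  c_5 = 1 = 1·5^0
  c_6 = 2 = 2·5^0
  c_7 = 3 = 3·5^0
  c_8 = 1 = 1·5^0
p-restricted factor λ_0 = (1, 4, 2, 3, 1, 2, 3, 1)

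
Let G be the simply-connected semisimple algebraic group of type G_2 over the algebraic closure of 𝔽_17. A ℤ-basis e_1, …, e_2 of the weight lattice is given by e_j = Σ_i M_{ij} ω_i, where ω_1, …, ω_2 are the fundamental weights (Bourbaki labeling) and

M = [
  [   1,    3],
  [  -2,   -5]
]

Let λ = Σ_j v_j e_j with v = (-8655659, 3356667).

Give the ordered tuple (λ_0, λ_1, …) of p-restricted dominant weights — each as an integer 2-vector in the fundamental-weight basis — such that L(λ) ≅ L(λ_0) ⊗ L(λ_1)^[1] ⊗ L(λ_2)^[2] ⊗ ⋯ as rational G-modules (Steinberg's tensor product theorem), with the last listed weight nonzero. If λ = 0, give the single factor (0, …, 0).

((10, 14), (15, 15), (14, 7), (15, 5), (16, 6))

Change of basis e → ω: c = M·v where v = (-8655659, 3356667):
  c_1 = (1)·(-8655659) + (3)·(3356667) = 1414342
  c_2 = (-2)·(-8655659) + (-5)·(3356667) = 527983
Base-17 expansion of each c_i:
  c_1 = 1414342 = 10·17^0 + 15·17^1 + 14·17^2 + 15·17^3 + 16·17^4
  c_2 = 527983 = 14·17^0 + 15·17^1 + 7·17^2 + 5·17^3 + 6·17^4
p-restricted factor λ_0 = (10, 14)
p-restricted factor λ_1 = (15, 15)
p-restricted factor λ_2 = (14, 7)
p-restricted factor λ_3 = (15, 5)
p-restricted factor λ_4 = (16, 6)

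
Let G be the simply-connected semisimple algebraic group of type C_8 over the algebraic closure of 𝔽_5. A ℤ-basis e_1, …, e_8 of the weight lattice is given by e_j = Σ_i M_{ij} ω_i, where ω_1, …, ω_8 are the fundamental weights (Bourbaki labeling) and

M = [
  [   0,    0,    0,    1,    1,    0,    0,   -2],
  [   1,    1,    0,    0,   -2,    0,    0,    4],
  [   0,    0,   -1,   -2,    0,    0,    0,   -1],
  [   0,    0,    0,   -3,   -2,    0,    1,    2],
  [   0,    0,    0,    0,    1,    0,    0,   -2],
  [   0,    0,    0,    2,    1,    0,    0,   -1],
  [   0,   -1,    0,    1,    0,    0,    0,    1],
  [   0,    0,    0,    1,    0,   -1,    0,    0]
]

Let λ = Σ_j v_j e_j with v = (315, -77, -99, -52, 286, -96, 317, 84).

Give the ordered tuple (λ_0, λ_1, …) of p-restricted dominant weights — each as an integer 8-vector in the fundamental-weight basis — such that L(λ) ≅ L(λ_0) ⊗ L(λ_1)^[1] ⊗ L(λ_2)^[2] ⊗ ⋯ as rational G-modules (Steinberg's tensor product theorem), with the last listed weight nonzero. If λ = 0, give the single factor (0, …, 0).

((1, 2, 4, 4, 3, 3, 4, 4), (3, 0, 3, 3, 3, 4, 1, 3), (2, 0, 4, 2, 4, 3, 4, 1))

ω-coordinates c = M·v, v = (315, -77, -99, -52, 286, -96, 317, 84):
  c_1 = 0·315 + (0)·(-77) + (0)·(-99) + (1)·(-52) + 1·286 + (0)·(-96) + 0·317 + (-2)·(84) = 66
  c_2 = 1·315 + (1)·(-77) + (0)·(-99) + (0)·(-52) + (-2)·(286) + (0)·(-96) + 0·317 + 4·84 = 2
  c_3 = 0·315 + (0)·(-77) + (-1)·(-99) + (-2)·(-52) + 0·286 + (0)·(-96) + 0·317 + (-1)·(84) = 119
  c_4 = 0·315 + (0)·(-77) + (0)·(-99) + (-3)·(-52) + (-2)·(286) + (0)·(-96) + 1·317 + 2·84 = 69
  c_5 = 0·315 + (0)·(-77) + (0)·(-99) + (0)·(-52) + 1·286 + (0)·(-96) + 0·317 + (-2)·(84) = 118
  c_6 = 0·315 + (0)·(-77) + (0)·(-99) + (2)·(-52) + 1·286 + (0)·(-96) + 0·317 + (-1)·(84) = 98
  c_7 = 0·315 + (-1)·(-77) + (0)·(-99) + (1)·(-52) + 0·286 + (0)·(-96) + 0·317 + 1·84 = 109
  c_8 = 0·315 + (0)·(-77) + (0)·(-99) + (1)·(-52) + 0·286 + (-1)·(-96) + 0·317 + 0·84 = 44
Writing each c_i in base p = 5:
  c_1 = 66 = 1·5^0 + 3·5^1 + 2·5^2
  c_2 = 2 = 2·5^0
  c_3 = 119 = 4·5^0 + 3·5^1 + 4·5^2
  c_4 = 69 = 4·5^0 + 3·5^1 + 2·5^2
  c_5 = 118 = 3·5^0 + 3·5^1 + 4·5^2
  c_6 = 98 = 3·5^0 + 4·5^1 + 3·5^2
  c_7 = 109 = 4·5^0 + 1·5^1 + 4·5^2
  c_8 = 44 = 4·5^0 + 3·5^1 + 1·5^2
λ_0 = (1, 2, 4, 4, 3, 3, 4, 4)
λ_1 = (3, 0, 3, 3, 3, 4, 1, 3)
λ_2 = (2, 0, 4, 2, 4, 3, 4, 1)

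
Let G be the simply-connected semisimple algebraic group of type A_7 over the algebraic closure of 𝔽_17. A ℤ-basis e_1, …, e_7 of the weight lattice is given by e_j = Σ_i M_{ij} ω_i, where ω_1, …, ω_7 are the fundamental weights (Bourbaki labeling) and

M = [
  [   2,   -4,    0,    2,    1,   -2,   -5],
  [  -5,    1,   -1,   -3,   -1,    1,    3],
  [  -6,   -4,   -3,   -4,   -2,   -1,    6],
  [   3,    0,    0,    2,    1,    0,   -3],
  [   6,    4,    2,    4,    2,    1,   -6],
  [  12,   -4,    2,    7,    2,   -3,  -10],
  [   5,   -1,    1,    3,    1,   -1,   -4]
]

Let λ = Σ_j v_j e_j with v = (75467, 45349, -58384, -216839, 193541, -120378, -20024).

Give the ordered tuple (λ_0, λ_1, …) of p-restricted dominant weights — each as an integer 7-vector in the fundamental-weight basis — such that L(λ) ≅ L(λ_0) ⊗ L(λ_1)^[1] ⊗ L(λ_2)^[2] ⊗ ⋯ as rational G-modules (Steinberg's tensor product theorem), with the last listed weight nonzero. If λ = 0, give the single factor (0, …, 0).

Change of basis e → ω: c = M·v where v = (75467, 45349, -58384, -216839, 193541, -120378, -20024):
  c_1 = 2·75467 + (-4)·(45349) + (0)·(-58384) + (2)·(-216839) + 1·193541 + (-2)·(-120378) + (-5)·(-20024) = 70277
  c_2 = (-5)·(75467) + 1·45349 + (-1)·(-58384) + (-3)·(-216839) + (-1)·(193541) + (1)·(-120378) + (3)·(-20024) = 2924
  c_3 = (-6)·(75467) + (-4)·(45349) + (-3)·(-58384) + (-4)·(-216839) + (-2)·(193541) + (-1)·(-120378) + (6)·(-20024) = 21462
  c_4 = 3·75467 + 0·45349 + (0)·(-58384) + (2)·(-216839) + 1·193541 + (0)·(-120378) + (-3)·(-20024) = 46336
  c_5 = 6·75467 + 4·45349 + (2)·(-58384) + (4)·(-216839) + 2·193541 + (1)·(-120378) + (-6)·(-20024) = 36922
  c_6 = 12·75467 + (-4)·(45349) + (2)·(-58384) + (7)·(-216839) + 2·193541 + (-3)·(-120378) + (-10)·(-20024) = 38023
  c_7 = 5·75467 + (-1)·(45349) + (1)·(-58384) + (3)·(-216839) + 1·193541 + (-1)·(-120378) + (-4)·(-20024) = 17100
Expand coordinatewise in base 17:
  c_1 = 70277 = 16·17^0 + 2·17^1 + 5·17^2 + 14·17^3
  c_2 = 2924 = 0·17^0 + 2·17^1 + 10·17^2
  c_3 = 21462 = 8·17^0 + 4·17^1 + 6·17^2 + 4·17^3
  c_4 = 46336 = 11·17^0 + 5·17^1 + 7·17^2 + 9·17^3
  c_5 = 36922 = 15·17^0 + 12·17^1 + 8·17^2 + 7·17^3
  c_6 = 38023 = 11·17^0 + 9·17^1 + 12·17^2 + 7·17^3
  c_7 = 17100 = 15·17^0 + 2·17^1 + 8·17^2 + 3·17^3
Factor λ_0 = (16, 0, 8, 11, 15, 11, 15)
Factor λ_1 = (2, 2, 4, 5, 12, 9, 2)
Factor λ_2 = (5, 10, 6, 7, 8, 12, 8)
Factor λ_3 = (14, 0, 4, 9, 7, 7, 3)

((16, 0, 8, 11, 15, 11, 15), (2, 2, 4, 5, 12, 9, 2), (5, 10, 6, 7, 8, 12, 8), (14, 0, 4, 9, 7, 7, 3))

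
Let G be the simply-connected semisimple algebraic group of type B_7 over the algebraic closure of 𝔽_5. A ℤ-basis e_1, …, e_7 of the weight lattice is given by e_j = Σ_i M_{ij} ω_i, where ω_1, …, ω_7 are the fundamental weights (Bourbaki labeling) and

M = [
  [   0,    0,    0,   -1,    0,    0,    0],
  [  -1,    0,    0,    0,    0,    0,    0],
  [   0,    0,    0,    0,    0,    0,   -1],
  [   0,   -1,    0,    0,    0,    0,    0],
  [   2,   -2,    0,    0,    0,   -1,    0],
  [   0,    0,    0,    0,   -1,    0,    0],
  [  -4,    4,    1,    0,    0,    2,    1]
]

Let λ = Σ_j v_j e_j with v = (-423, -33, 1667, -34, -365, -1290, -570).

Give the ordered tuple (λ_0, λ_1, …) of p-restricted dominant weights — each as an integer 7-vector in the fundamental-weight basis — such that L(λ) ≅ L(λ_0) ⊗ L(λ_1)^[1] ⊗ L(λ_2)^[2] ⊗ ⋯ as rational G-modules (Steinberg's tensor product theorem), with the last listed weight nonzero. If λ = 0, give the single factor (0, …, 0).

((4, 3, 0, 3, 0, 0, 2), (1, 4, 4, 1, 2, 3, 0), (1, 1, 2, 1, 0, 4, 3), (0, 3, 4, 0, 4, 2, 0))

In the fundamental-weight basis, λ has coordinates c = M·v (v = (-423, -33, 1667, -34, -365, -1290, -570)):
  c_1 = (0)·(-423) + (0)·(-33) + (0)·(1667) + (-1)·(-34) + (0)·(-365) + (0)·(-1290) + (0)·(-570) = 34
  c_2 = (-1)·(-423) + (0)·(-33) + (0)·(1667) + (0)·(-34) + (0)·(-365) + (0)·(-1290) + (0)·(-570) = 423
  c_3 = (0)·(-423) + (0)·(-33) + (0)·(1667) + (0)·(-34) + (0)·(-365) + (0)·(-1290) + (-1)·(-570) = 570
  c_4 = (0)·(-423) + (-1)·(-33) + (0)·(1667) + (0)·(-34) + (0)·(-365) + (0)·(-1290) + (0)·(-570) = 33
  c_5 = (2)·(-423) + (-2)·(-33) + (0)·(1667) + (0)·(-34) + (0)·(-365) + (-1)·(-1290) + (0)·(-570) = 510
  c_6 = (0)·(-423) + (0)·(-33) + (0)·(1667) + (0)·(-34) + (-1)·(-365) + (0)·(-1290) + (0)·(-570) = 365
  c_7 = (-4)·(-423) + (4)·(-33) + (1)·(1667) + (0)·(-34) + (0)·(-365) + (2)·(-1290) + (1)·(-570) = 77
Writing each c_i in base p = 5:
  c_1 = 34 = 4·5^0 + 1·5^1 + 1·5^2
  c_2 = 423 = 3·5^0 + 4·5^1 + 1·5^2 + 3·5^3
  c_3 = 570 = 0·5^0 + 4·5^1 + 2·5^2 + 4·5^3
  c_4 = 33 = 3·5^0 + 1·5^1 + 1·5^2
  c_5 = 510 = 0·5^0 + 2·5^1 + 0·5^2 + 4·5^3
  c_6 = 365 = 0·5^0 + 3·5^1 + 4·5^2 + 2·5^3
  c_7 = 77 = 2·5^0 + 0·5^1 + 3·5^2
Factor λ_0 = (4, 3, 0, 3, 0, 0, 2)
Factor λ_1 = (1, 4, 4, 1, 2, 3, 0)
Factor λ_2 = (1, 1, 2, 1, 0, 4, 3)
Factor λ_3 = (0, 3, 4, 0, 4, 2, 0)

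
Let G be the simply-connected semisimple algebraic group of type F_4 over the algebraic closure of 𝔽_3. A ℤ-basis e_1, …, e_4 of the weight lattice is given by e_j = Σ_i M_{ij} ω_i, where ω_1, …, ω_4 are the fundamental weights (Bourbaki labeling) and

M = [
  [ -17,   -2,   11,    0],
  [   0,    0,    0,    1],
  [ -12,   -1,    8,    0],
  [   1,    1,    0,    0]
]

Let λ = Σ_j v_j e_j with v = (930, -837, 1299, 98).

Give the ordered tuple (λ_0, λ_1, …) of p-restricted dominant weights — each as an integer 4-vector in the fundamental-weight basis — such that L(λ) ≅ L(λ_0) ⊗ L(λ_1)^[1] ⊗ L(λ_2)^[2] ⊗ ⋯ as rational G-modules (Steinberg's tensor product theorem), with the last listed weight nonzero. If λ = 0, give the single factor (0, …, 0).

((0, 2, 0, 0), (0, 2, 2, 1), (2, 1, 1, 1), (2, 0, 2, 0), (1, 1, 0, 1))

ω-coordinates c = M·v, v = (930, -837, 1299, 98):
  c_1 = (-17)·(930) + (-2)·(-837) + 11·1299 + 0·98 = 153
  c_2 = 0·930 + (0)·(-837) + 0·1299 + 1·98 = 98
  c_3 = (-12)·(930) + (-1)·(-837) + 8·1299 + 0·98 = 69
  c_4 = 1·930 + (1)·(-837) + 0·1299 + 0·98 = 93
p = 3; digits c_i = Σ_j d_{ij}·3^j, 0 ≤ d_{ij} < 3:
  c_1 = 153 = 0·3^0 + 0·3^1 + 2·3^2 + 2·3^3 + 1·3^4
  c_2 = 98 = 2·3^0 + 2·3^1 + 1·3^2 + 0·3^3 + 1·3^4
  c_3 = 69 = 0·3^0 + 2·3^1 + 1·3^2 + 2·3^3
  c_4 = 93 = 0·3^0 + 1·3^1 + 1·3^2 + 0·3^3 + 1·3^4
Factor λ_0 = (0, 2, 0, 0)
Factor λ_1 = (0, 2, 2, 1)
Factor λ_2 = (2, 1, 1, 1)
Factor λ_3 = (2, 0, 2, 0)
Factor λ_4 = (1, 1, 0, 1)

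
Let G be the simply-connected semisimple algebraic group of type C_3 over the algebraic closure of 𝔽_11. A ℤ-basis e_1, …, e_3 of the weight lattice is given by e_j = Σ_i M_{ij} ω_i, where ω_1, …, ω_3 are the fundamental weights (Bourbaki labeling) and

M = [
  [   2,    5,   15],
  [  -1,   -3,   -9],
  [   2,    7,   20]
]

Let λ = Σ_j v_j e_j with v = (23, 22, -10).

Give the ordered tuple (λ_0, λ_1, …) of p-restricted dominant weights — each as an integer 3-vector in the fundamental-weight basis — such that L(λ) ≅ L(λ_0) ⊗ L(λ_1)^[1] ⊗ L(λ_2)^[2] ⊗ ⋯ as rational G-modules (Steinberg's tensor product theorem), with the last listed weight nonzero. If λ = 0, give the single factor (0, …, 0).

((6, 1, 0),)

In the fundamental-weight basis, λ has coordinates c = M·v (v = (23, 22, -10)):
  c_1 = 2*23 + 5*22 + 15*-10 = 6
  c_2 = -1*23 + -3*22 + -9*-10 = 1
  c_3 = 2*23 + 7*22 + 20*-10 = 0
p = 11; digits c_i = Σ_j d_{ij}·11^j, 0 ≤ d_{ij} < 11:
  c_1 = 6 = 6·11^0
  c_2 = 1 = 1·11^0
  c_3 = 0
p-restricted factor λ_0 = (6, 1, 0)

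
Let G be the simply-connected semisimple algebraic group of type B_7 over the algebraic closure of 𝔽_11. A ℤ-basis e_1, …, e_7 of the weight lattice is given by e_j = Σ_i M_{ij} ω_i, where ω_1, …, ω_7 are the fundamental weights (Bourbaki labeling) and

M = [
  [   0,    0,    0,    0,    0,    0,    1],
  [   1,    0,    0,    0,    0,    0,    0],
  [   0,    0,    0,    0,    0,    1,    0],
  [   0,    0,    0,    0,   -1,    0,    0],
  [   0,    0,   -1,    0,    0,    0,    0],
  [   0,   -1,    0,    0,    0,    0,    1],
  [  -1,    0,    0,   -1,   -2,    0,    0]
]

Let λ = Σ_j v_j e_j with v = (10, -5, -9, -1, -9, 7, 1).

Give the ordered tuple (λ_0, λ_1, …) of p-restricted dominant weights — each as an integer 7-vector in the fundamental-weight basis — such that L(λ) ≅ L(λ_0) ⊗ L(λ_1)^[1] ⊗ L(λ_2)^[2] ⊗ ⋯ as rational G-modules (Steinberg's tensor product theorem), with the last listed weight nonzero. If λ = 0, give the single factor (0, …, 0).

((1, 10, 7, 9, 9, 6, 9),)

Converting to the ω-basis (c_i = row i of M dotted with v = (10, -5, -9, -1, -9, 7, 1)):
  c_1 = (0)·(10) + (0)·(-5) + (0)·(-9) + (0)·(-1) + (0)·(-9) + (0)·(7) + (1)·(1) = 1
  c_2 = (1)·(10) + (0)·(-5) + (0)·(-9) + (0)·(-1) + (0)·(-9) + (0)·(7) + (0)·(1) = 10
  c_3 = (0)·(10) + (0)·(-5) + (0)·(-9) + (0)·(-1) + (0)·(-9) + (1)·(7) + (0)·(1) = 7
  c_4 = (0)·(10) + (0)·(-5) + (0)·(-9) + (0)·(-1) + (-1)·(-9) + (0)·(7) + (0)·(1) = 9
  c_5 = (0)·(10) + (0)·(-5) + (-1)·(-9) + (0)·(-1) + (0)·(-9) + (0)·(7) + (0)·(1) = 9
  c_6 = (0)·(10) + (-1)·(-5) + (0)·(-9) + (0)·(-1) + (0)·(-9) + (0)·(7) + (1)·(1) = 6
  c_7 = (-1)·(10) + (0)·(-5) + (0)·(-9) + (-1)·(-1) + (-2)·(-9) + (0)·(7) + (0)·(1) = 9
Base-11 expansion of each c_i:
  c_1 = 1 = 1·11^0
  c_2 = 10 = 10·11^0
  c_3 = 7 = 7·11^0
  c_4 = 9 = 9·11^0
  c_5 = 9 = 9·11^0
  c_6 = 6 = 6·11^0
  c_7 = 9 = 9·11^0
p-restricted factor λ_0 = (1, 10, 7, 9, 9, 6, 9)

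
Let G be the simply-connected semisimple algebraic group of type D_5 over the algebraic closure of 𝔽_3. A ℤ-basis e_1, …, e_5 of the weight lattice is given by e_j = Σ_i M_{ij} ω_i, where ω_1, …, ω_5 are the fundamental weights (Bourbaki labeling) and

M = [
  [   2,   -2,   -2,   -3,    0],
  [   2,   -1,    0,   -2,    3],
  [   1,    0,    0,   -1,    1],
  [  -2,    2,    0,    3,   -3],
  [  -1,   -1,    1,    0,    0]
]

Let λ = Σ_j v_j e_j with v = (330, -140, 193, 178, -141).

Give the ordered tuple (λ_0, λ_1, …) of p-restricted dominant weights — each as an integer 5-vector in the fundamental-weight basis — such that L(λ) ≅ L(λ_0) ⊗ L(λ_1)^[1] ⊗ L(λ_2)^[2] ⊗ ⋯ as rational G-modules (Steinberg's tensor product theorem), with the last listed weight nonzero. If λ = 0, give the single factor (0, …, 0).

((2, 0, 2, 2, 0), (0, 1, 0, 2, 1), (2, 2, 1, 1, 0))

ω-coordinates c = M·v, v = (330, -140, 193, 178, -141):
  c_1 = 2*330 + -2*-140 + -2*193 + -3*178 + 0*-141 = 20
  c_2 = 2*330 + -1*-140 + 0*193 + -2*178 + 3*-141 = 21
  c_3 = 1*330 + 0*-140 + 0*193 + -1*178 + 1*-141 = 11
  c_4 = -2*330 + 2*-140 + 0*193 + 3*178 + -3*-141 = 17
  c_5 = -1*330 + -1*-140 + 1*193 + 0*178 + 0*-141 = 3
Writing each c_i in base p = 3:
  c_1 = 20 = 2·3^0 + 0·3^1 + 2·3^2
  c_2 = 21 = 0·3^0 + 1·3^1 + 2·3^2
  c_3 = 11 = 2·3^0 + 0·3^1 + 1·3^2
  c_4 = 17 = 2·3^0 + 2·3^1 + 1·3^2
  c_5 = 3 = 0·3^0 + 1·3^1
p-restricted factor λ_0 = (2, 0, 2, 2, 0)
p-restricted factor λ_1 = (0, 1, 0, 2, 1)
p-restricted factor λ_2 = (2, 2, 1, 1, 0)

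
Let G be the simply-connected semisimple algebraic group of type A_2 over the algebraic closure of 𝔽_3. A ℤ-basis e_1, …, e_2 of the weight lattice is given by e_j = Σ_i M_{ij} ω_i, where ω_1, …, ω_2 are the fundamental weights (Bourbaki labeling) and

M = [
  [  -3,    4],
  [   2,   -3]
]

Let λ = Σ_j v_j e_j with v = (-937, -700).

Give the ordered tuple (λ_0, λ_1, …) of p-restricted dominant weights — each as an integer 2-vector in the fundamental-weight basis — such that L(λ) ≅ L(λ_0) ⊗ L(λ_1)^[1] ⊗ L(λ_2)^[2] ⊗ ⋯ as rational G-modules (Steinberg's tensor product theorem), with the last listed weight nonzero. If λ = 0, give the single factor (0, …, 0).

((2, 1), (0, 0), (1, 1), (0, 2), (0, 2))

Converting to the ω-basis (c_i = row i of M dotted with v = (-937, -700)):
  c_1 = -3*-937 + 4*-700 = 11
  c_2 = 2*-937 + -3*-700 = 226
Expand coordinatewise in base 3:
  c_1 = 11 = 2·3^0 + 0·3^1 + 1·3^2
  c_2 = 226 = 1·3^0 + 0·3^1 + 1·3^2 + 2·3^3 + 2·3^4
Factor λ_0 = (2, 1)
Factor λ_1 = (0, 0)
Factor λ_2 = (1, 1)
Factor λ_3 = (0, 2)
Factor λ_4 = (0, 2)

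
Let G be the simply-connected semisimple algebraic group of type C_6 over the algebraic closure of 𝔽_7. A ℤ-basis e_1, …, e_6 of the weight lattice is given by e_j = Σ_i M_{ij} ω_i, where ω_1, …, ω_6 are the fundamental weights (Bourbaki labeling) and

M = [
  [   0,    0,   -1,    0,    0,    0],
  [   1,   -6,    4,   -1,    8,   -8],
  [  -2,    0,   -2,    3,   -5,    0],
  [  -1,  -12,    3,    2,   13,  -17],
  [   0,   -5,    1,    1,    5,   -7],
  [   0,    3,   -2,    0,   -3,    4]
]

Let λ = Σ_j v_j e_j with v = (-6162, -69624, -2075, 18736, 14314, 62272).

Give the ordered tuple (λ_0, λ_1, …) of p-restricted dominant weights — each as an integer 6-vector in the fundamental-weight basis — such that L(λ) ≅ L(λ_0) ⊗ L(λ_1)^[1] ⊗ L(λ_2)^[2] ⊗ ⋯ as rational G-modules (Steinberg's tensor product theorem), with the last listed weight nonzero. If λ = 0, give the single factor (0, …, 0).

((3, 0, 6, 5, 6, 3), (2, 0, 4, 1, 0, 0), (0, 4, 1, 0, 2, 1), (6, 2, 3, 1, 1, 4))

ω-coordinates c = M·v, v = (-6162, -69624, -2075, 18736, 14314, 62272):
  c_1 = (0)·(-6162) + (0)·(-69624) + (-1)·(-2075) + 0·18736 + 0·14314 + 0·62272 = 2075
  c_2 = (1)·(-6162) + (-6)·(-69624) + (4)·(-2075) + (-1)·(18736) + 8·14314 + (-8)·(62272) = 882
  c_3 = (-2)·(-6162) + (0)·(-69624) + (-2)·(-2075) + 3·18736 + (-5)·(14314) + 0·62272 = 1112
  c_4 = (-1)·(-6162) + (-12)·(-69624) + (3)·(-2075) + 2·18736 + 13·14314 + (-17)·(62272) = 355
  c_5 = (0)·(-6162) + (-5)·(-69624) + (1)·(-2075) + 1·18736 + 5·14314 + (-7)·(62272) = 447
  c_6 = (0)·(-6162) + (3)·(-69624) + (-2)·(-2075) + 0·18736 + (-3)·(14314) + 4·62272 = 1424
Base-7 expansion of each c_i:
  c_1 = 2075 = 3·7^0 + 2·7^1 + 0·7^2 + 6·7^3
  c_2 = 882 = 0·7^0 + 0·7^1 + 4·7^2 + 2·7^3
  c_3 = 1112 = 6·7^0 + 4·7^1 + 1·7^2 + 3·7^3
  c_4 = 355 = 5·7^0 + 1·7^1 + 0·7^2 + 1·7^3
  c_5 = 447 = 6·7^0 + 0·7^1 + 2·7^2 + 1·7^3
  c_6 = 1424 = 3·7^0 + 0·7^1 + 1·7^2 + 4·7^3
Factor λ_0 = (3, 0, 6, 5, 6, 3)
Factor λ_1 = (2, 0, 4, 1, 0, 0)
Factor λ_2 = (0, 4, 1, 0, 2, 1)
Factor λ_3 = (6, 2, 3, 1, 1, 4)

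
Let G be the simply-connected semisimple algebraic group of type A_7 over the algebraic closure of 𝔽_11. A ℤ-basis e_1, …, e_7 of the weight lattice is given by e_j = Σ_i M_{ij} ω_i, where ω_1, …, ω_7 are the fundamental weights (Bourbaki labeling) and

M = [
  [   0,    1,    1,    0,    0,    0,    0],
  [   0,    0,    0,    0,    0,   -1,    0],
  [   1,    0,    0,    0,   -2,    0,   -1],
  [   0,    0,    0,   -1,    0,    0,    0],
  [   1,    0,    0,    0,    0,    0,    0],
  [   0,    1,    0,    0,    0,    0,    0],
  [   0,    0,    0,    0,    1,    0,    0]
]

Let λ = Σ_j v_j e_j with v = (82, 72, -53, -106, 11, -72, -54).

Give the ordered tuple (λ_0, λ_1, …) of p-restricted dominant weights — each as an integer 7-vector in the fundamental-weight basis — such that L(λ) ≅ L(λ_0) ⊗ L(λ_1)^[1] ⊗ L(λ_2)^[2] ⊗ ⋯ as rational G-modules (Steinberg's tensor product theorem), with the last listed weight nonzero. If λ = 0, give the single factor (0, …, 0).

((8, 6, 4, 7, 5, 6, 0), (1, 6, 10, 9, 7, 6, 1))

Compute c_i = Σ_j M_{ij} v_j with v = (82, 72, -53, -106, 11, -72, -54):
  c_1 = 0*82 + 1*72 + 1*-53 + 0*-106 + 0*11 + 0*-72 + 0*-54 = 19
  c_2 = 0*82 + 0*72 + 0*-53 + 0*-106 + 0*11 + -1*-72 + 0*-54 = 72
  c_3 = 1*82 + 0*72 + 0*-53 + 0*-106 + -2*11 + 0*-72 + -1*-54 = 114
  c_4 = 0*82 + 0*72 + 0*-53 + -1*-106 + 0*11 + 0*-72 + 0*-54 = 106
  c_5 = 1*82 + 0*72 + 0*-53 + 0*-106 + 0*11 + 0*-72 + 0*-54 = 82
  c_6 = 0*82 + 1*72 + 0*-53 + 0*-106 + 0*11 + 0*-72 + 0*-54 = 72
  c_7 = 0*82 + 0*72 + 0*-53 + 0*-106 + 1*11 + 0*-72 + 0*-54 = 11
Base-11 expansion of each c_i:
  c_1 = 19 = 8·11^0 + 1·11^1
  c_2 = 72 = 6·11^0 + 6·11^1
  c_3 = 114 = 4·11^0 + 10·11^1
  c_4 = 106 = 7·11^0 + 9·11^1
  c_5 = 82 = 5·11^0 + 7·11^1
  c_6 = 72 = 6·11^0 + 6·11^1
  c_7 = 11 = 0·11^0 + 1·11^1
Factor λ_0 = (8, 6, 4, 7, 5, 6, 0)
Factor λ_1 = (1, 6, 10, 9, 7, 6, 1)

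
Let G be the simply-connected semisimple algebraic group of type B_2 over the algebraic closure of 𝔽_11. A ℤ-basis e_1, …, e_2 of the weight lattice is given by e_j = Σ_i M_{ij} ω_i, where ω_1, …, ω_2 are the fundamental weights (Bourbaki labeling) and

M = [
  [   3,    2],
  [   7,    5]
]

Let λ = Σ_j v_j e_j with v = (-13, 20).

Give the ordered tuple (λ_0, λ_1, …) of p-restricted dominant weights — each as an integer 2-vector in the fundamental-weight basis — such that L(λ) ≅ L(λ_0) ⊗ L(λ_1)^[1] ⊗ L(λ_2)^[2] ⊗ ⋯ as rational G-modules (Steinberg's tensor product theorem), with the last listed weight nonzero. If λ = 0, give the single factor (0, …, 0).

((1, 9),)

Compute c_i = Σ_j M_{ij} v_j with v = (-13, 20):
  c_1 = (3)·(-13) + 2·20 = 1
  c_2 = (7)·(-13) + 5·20 = 9
Expand coordinatewise in base 11:
  c_1 = 1 = 1·11^0
  c_2 = 9 = 9·11^0
p-restricted factor λ_0 = (1, 9)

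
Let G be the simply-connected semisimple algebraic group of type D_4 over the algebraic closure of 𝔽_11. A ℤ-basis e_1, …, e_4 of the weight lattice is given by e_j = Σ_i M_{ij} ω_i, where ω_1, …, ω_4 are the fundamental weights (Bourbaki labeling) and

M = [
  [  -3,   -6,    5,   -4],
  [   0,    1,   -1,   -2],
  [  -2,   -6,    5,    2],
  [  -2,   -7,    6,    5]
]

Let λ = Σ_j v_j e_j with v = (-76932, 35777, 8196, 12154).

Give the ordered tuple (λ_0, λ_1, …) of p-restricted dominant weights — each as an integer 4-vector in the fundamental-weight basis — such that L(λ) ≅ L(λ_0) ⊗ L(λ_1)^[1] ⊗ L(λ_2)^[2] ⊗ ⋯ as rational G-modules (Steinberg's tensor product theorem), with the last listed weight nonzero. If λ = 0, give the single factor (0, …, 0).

((6, 6, 2, 6), (2, 0, 1, 5), (4, 5, 4, 0), (6, 2, 3, 10))

ω-coordinates c = M·v, v = (-76932, 35777, 8196, 12154):
  c_1 = (-3)·(-76932) + (-6)·(35777) + 5·8196 + (-4)·(12154) = 8498
  c_2 = (0)·(-76932) + 1·35777 + (-1)·(8196) + (-2)·(12154) = 3273
  c_3 = (-2)·(-76932) + (-6)·(35777) + 5·8196 + 2·12154 = 4490
  c_4 = (-2)·(-76932) + (-7)·(35777) + 6·8196 + 5·12154 = 13371
p = 11; digits c_i = Σ_j d_{ij}·11^j, 0 ≤ d_{ij} < 11:
  c_1 = 8498 = 6·11^0 + 2·11^1 + 4·11^2 + 6·11^3
  c_2 = 3273 = 6·11^0 + 0·11^1 + 5·11^2 + 2·11^3
  c_3 = 4490 = 2·11^0 + 1·11^1 + 4·11^2 + 3·11^3
  c_4 = 13371 = 6·11^0 + 5·11^1 + 0·11^2 + 10·11^3
p-restricted factor λ_0 = (6, 6, 2, 6)
p-restricted factor λ_1 = (2, 0, 1, 5)
p-restricted factor λ_2 = (4, 5, 4, 0)
p-restricted factor λ_3 = (6, 2, 3, 10)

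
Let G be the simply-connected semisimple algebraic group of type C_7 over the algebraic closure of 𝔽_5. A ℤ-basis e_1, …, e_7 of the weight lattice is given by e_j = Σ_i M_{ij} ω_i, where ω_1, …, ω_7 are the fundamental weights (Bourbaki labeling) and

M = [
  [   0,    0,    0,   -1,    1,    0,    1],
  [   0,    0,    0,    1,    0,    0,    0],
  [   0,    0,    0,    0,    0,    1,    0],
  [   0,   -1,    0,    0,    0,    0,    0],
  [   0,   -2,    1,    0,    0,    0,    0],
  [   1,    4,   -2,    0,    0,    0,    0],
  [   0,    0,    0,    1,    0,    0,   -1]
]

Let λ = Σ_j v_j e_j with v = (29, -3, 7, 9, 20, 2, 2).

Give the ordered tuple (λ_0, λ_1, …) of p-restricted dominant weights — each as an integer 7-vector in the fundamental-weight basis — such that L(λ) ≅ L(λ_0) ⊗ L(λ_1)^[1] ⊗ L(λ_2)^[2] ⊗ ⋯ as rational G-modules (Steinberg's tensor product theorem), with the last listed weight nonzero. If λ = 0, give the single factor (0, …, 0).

ω-coordinates c = M·v, v = (29, -3, 7, 9, 20, 2, 2):
  c_1 = (0)·(29) + (0)·(-3) + (0)·(7) + (-1)·(9) + (1)·(20) + (0)·(2) + (1)·(2) = 13
  c_2 = (0)·(29) + (0)·(-3) + (0)·(7) + (1)·(9) + (0)·(20) + (0)·(2) + (0)·(2) = 9
  c_3 = (0)·(29) + (0)·(-3) + (0)·(7) + (0)·(9) + (0)·(20) + (1)·(2) + (0)·(2) = 2
  c_4 = (0)·(29) + (-1)·(-3) + (0)·(7) + (0)·(9) + (0)·(20) + (0)·(2) + (0)·(2) = 3
  c_5 = (0)·(29) + (-2)·(-3) + (1)·(7) + (0)·(9) + (0)·(20) + (0)·(2) + (0)·(2) = 13
  c_6 = (1)·(29) + (4)·(-3) + (-2)·(7) + (0)·(9) + (0)·(20) + (0)·(2) + (0)·(2) = 3
  c_7 = (0)·(29) + (0)·(-3) + (0)·(7) + (1)·(9) + (0)·(20) + (0)·(2) + (-1)·(2) = 7
Writing each c_i in base p = 5:
  c_1 = 13 = 3·5^0 + 2·5^1
  c_2 = 9 = 4·5^0 + 1·5^1
  c_3 = 2 = 2·5^0
  c_4 = 3 = 3·5^0
  c_5 = 13 = 3·5^0 + 2·5^1
  c_6 = 3 = 3·5^0
  c_7 = 7 = 2·5^0 + 1·5^1
λ_0 = (3, 4, 2, 3, 3, 3, 2)
λ_1 = (2, 1, 0, 0, 2, 0, 1)

((3, 4, 2, 3, 3, 3, 2), (2, 1, 0, 0, 2, 0, 1))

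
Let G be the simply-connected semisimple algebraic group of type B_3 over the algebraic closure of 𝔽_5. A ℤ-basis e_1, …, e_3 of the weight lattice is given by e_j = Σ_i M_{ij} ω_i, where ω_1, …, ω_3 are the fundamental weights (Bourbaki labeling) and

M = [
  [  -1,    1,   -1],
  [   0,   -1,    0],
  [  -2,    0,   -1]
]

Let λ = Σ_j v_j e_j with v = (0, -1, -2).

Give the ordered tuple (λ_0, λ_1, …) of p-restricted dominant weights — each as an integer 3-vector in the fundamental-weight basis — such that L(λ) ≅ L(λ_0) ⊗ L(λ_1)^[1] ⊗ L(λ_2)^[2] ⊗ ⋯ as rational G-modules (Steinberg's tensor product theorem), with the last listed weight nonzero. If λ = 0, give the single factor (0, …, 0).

Change of basis e → ω: c = M·v where v = (0, -1, -2):
  c_1 = (-1)·(0) + (1)·(-1) + (-1)·(-2) = 1
  c_2 = 0·0 + (-1)·(-1) + (0)·(-2) = 1
  c_3 = (-2)·(0) + (0)·(-1) + (-1)·(-2) = 2
Writing each c_i in base p = 5:
  c_1 = 1 = 1·5^0
  c_2 = 1 = 1·5^0
  c_3 = 2 = 2·5^0
Factor λ_0 = (1, 1, 2)

((1, 1, 2),)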